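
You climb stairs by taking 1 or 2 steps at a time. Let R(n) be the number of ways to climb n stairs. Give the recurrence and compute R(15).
Condition on the size of the last step (1 to 2): before it there were n-1, …, n-2 stairs climbed, and these cases are disjoint, so R(n) = R(n-1) + R(n-2) (Fibonacci-type sequence).
Initial conditions by direct count (compositions of i into parts ≤ 2): R(1) = 1; R(2) = 2.
Iterating the recurrence: R(3) = 3, R(4) = 5, R(5) = 8, R(6) = 13, R(7) = 21, R(8) = 34, R(9) = 55, R(10) = 89, R(11) = 144, R(12) = 233, R(13) = 377, R(14) = 610, R(15) = 987.

R(n) = R(n-1) + R(n-2), R(1) = 1, R(2) = 2; R(15) = 987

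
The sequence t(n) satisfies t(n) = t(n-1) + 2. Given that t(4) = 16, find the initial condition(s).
t(4) = t(0) + 4·2, so t(0) = 16 - 8 = 8.

t(0) = 8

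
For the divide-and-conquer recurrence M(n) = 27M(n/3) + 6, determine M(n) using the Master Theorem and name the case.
Master Theorem template: M(n) = a·M(n/b) + f(n).
Here: a=27, b=3, f(n)=6
Compute log_b(a) = log_3(27) = 3.
f(n) = 6 = O(n^(3-ε)) with ε = 3. Case 1: M(n) = Θ(n^log_b(a)) = Θ(n^3).

Case 1: M(n) = Θ(n^3)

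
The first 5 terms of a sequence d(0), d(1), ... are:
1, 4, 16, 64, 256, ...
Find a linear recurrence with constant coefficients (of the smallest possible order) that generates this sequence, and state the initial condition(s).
Look for the lowest-order linear relation among consecutive terms.
Observation: each term is 4× the previous.
Check at n=2: 4·4 = 16. ✓

d(n) = 4 × d(n-1), d(0) = 1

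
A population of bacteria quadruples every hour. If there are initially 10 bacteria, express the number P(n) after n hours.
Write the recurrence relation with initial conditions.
Each hour multiplies the count by 4, so the count after n hours depends only on the count after n-1 hours: P(n) = 4 × P(n-1). The starting count gives P(0) = 10.
Unrolling n times gives the closed form P(n) = 10 × 4ⁿ.

P(n) = 4 × P(n-1), P(0) = 10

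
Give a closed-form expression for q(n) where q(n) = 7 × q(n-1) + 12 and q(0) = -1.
Recurrence: q(n) = 7 × q(n-1) + 12, initial: q(0) = -1.
Try q(n) = A·7ⁿ + C. Substituting: A·7ⁿ + C = 7(A·7ⁿ⁻¹ + C) + 12 = A·7ⁿ + 7C + 12, so C = 7C + 12, giving C = -2. Then q(0) = A - 2 = -1 gives A = 1.

q(n) = 7ⁿ - 2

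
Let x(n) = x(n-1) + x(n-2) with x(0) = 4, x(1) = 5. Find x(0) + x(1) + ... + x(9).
Computing the sequence terms: 4, 5, 9, 14, 23, 37, 60, 97, 157, 254
Adding these values together:

660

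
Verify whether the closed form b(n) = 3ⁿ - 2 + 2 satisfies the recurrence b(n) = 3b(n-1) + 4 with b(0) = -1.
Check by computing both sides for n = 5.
From the recurrence with b(0) = -1:
  b(0) = -1, b(1) = 1, b(2) = 7, b(3) = 25, b(4) = 79, b(5) = 241
  so the recurrence gives b(5) = 241.
From the proposed closed form b(n) = 3ⁿ - 2 + 2:
  b(5) = 243.
The recurrence gives 241 but the closed form gives 243, so the closed form does not satisfy the recurrence.

No, the closed form is incorrect.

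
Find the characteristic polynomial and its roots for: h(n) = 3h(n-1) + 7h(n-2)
Substitute h(n) = rⁿ and divide through by rⁿ⁻²: r² - 3r - 7 = 0
Discriminant: 3² + 4·7 = 37, not a perfect square, so by the quadratic formula r = (3 ± √37)/2.
General solution: h(n) = A·r₁ⁿ + B·r₂ⁿ where r₁,r₂ = (3 ± √37)/2

Characteristic: r² - 3r - 7 = 0, Roots: r = (3 ± √37)/2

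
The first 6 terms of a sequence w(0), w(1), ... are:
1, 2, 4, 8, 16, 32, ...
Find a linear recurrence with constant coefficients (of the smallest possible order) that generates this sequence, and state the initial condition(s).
Look for the lowest-order linear relation among consecutive terms.
Observation: each term is 2× the previous.
Check at n=2: 2·2 = 4. ✓

w(n) = 2 × w(n-1), w(0) = 1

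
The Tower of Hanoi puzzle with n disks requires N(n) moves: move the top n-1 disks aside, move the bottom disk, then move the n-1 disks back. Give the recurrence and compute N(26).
Moving n disks = move the top n-1 disks aside (N(n-1) moves) + move the largest disk (1 move) + move the n-1 disks back on top (N(n-1) moves), so N(n) = 2N(n-1) + 1, with N(1) = 1 (a single disk takes one move).
First terms: 1, 3, 7, 15, 31, 63, … — each is one less than a power of 2. Indeed N(n) + 1 = 2(N(n-1) + 1) with N(1) + 1 = 2, so N(n) + 1 = 2ⁿ and N(n) = 2ⁿ - 1.
Hence N(26) = 2^26 - 1 = 67108864 - 1 = 67108863.

N(n) = 2N(n-1) + 1, N(1) = 1; N(26) = 67108863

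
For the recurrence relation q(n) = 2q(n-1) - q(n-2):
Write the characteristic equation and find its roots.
Substitute q(n) = rⁿ and divide through by rⁿ⁻²: r² - 2r + 1 = 0
Factor: (r - 1)² = 0, so r = 1 (double root).
General solution: q(n) = (A + Bn)·1ⁿ

Characteristic: r² - 2r + 1 = 0, Roots: r = 1 (double root)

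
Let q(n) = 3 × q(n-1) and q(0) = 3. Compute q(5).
Computing step by step:
q(0) = 3
q(1) = 3 × 3 = 9
q(2) = 3 × 9 = 27
q(3) = 3 × 27 = 81
q(4) = 3 × 81 = 243
q(5) = 3 × 243 = 729

729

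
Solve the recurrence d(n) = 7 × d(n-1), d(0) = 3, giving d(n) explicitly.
Recurrence: d(n) = 7 × d(n-1), initial: d(0) = 3.
Each term is 7 times the previous, so this is geometric with ratio 7. After n steps: d(n) = d(0)·7ⁿ = 3·7ⁿ.

d(n) = 3·7ⁿ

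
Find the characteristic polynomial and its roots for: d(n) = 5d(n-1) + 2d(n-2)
Substitute d(n) = rⁿ and divide through by rⁿ⁻²: r² - 5r - 2 = 0
Discriminant: 5² + 4·2 = 33, not a perfect square, so by the quadratic formula r = (5 ± √33)/2.
General solution: d(n) = A·r₁ⁿ + B·r₂ⁿ where r₁,r₂ = (5 ± √33)/2

Characteristic: r² - 5r - 2 = 0, Roots: r = (5 ± √33)/2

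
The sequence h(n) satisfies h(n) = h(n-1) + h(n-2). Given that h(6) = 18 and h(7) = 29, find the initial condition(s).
Work backwards using h(k) = h(k+2) - h(k+1):
h(5) = h(7) - h(6) = 29 - 18 = 11
h(4) = h(6) - h(5) = 18 - 11 = 7
h(3) = h(5) - h(4) = 11 - 7 = 4
h(2) = h(4) - h(3) = 7 - 4 = 3
h(1) = h(3) - h(2) = 4 - 3 = 1
h(0) = h(2) - h(1) = 3 - 1 = 2

h(0) = 2, h(1) = 1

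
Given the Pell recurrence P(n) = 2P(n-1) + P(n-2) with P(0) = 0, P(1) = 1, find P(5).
Computing the sequence terms:
0, 1, 2, 5, 12, 29

29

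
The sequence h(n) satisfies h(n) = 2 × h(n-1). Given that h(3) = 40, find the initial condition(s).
In general h(n) = 2ⁿ · h(0). At n = 3: h(0) = h(3) / 2^3 = 40 / 8 = 5.

h(0) = 5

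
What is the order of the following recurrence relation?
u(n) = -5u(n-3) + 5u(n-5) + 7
The order is the largest lag k for which u(n-k) appears. Here the deepest term is u(n-5) (the 7 term is non-homogeneous and does not affect the order), so the order is 5.

Order 5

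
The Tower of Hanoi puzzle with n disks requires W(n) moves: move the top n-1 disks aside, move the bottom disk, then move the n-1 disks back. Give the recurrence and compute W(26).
Moving n disks = move the top n-1 disks aside (W(n-1) moves) + move the largest disk (1 move) + move the n-1 disks back on top (W(n-1) moves), so W(n) = 2W(n-1) + 1, with W(1) = 1 (a single disk takes one move).
First terms: 1, 3, 7, 15, 31, 63, … — each is one less than a power of 2. Indeed W(n) + 1 = 2(W(n-1) + 1) with W(1) + 1 = 2, so W(n) + 1 = 2ⁿ and W(n) = 2ⁿ - 1.
Hence W(26) = 2^26 - 1 = 67108864 - 1 = 67108863.

W(n) = 2W(n-1) + 1, W(1) = 1; W(26) = 67108863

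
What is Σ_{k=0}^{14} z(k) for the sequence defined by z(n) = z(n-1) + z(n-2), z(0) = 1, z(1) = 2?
Computing the sequence terms: 1, 2, 3, 5, 8, 13, 21, 34, 55, 89, 144, 233, 377, 610, 987
Adding these values together:

2582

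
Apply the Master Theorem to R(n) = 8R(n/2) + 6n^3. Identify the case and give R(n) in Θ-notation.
Master Theorem template: R(n) = a·R(n/b) + f(n).
Here: a=8, b=2, f(n)=6n^3
Compute log_b(a) = log_2(8) = 3.
f(n) = 6n^3 = Θ(n^3). Case 2: R(n) = Θ(n^3 log n).

Case 2: R(n) = Θ(n^3 log n)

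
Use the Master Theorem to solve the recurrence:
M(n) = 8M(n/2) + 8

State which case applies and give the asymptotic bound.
Master Theorem template: M(n) = a·M(n/b) + f(n).
Here: a=8, b=2, f(n)=8
Compute log_b(a) = log_2(8) = 3.
f(n) = 8 = O(n^(3-ε)) with ε = 3. Case 1: M(n) = Θ(n^log_b(a)) = Θ(n^3).

Case 1: M(n) = Θ(n^3)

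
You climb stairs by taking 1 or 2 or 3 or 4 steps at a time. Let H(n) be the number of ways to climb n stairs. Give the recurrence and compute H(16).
Condition on the size of the last step (1 to 4): before it there were n-1, …, n-4 stairs climbed, and these cases are disjoint, so H(n) = H(n-1) + H(n-2) + H(n-3) + H(n-4) (order-4 linear recurrence).
Initial conditions by direct count (compositions of i into parts ≤ 4): H(1) = 1; H(2) = 2; H(3) = 4; H(4) = 8.
Iterating the recurrence: H(5) = 15, H(6) = 29, H(7) = 56, H(8) = 108, H(9) = 208, H(10) = 401, H(11) = 773, H(12) = 1490, H(13) = 2872, H(14) = 5536, H(15) = 10671, H(16) = 20569.

H(n) = H(n-1) + H(n-2) + H(n-3) + H(n-4), H(1) = 1, H(2) = 2, H(3) = 4, H(4) = 8; H(16) = 20569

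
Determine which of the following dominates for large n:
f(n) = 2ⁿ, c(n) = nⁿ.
Comparing growth rates:
Growth-rate hierarchy: log n ≺ any polynomial ≺ any exponential cⁿ (c>1) ≺ n! ≺ nⁿ.
super-exponential nⁿ dominates exponential base 2 asymptotically.

c(n) grows faster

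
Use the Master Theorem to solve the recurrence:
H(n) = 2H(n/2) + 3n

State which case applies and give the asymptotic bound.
Master Theorem template: H(n) = a·H(n/b) + f(n).
Here: a=2, b=2, f(n)=3n
Compute log_b(a) = log_2(2) = 1.
f(n) = 3n = Θ(n). Case 2: H(n) = Θ(n log n).

Case 2: H(n) = Θ(n log n)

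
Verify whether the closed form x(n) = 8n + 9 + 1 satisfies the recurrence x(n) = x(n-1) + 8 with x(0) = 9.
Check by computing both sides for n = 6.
From the recurrence with x(0) = 9:
  x(0) = 9, x(1) = 17, x(2) = 25, x(3) = 33, x(4) = 41, x(5) = 49, x(6) = 57
  so the recurrence gives x(6) = 57.
From the proposed closed form x(n) = 8n + 9 + 1:
  x(6) = 58.
The recurrence gives 57 but the closed form gives 58, so the closed form does not satisfy the recurrence.

No, the closed form is incorrect.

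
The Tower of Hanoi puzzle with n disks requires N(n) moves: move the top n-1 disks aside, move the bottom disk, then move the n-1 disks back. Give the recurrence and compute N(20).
Moving n disks = move the top n-1 disks aside (N(n-1) moves) + move the largest disk (1 move) + move the n-1 disks back on top (N(n-1) moves), so N(n) = 2N(n-1) + 1, with N(1) = 1 (a single disk takes one move).
First terms: 1, 3, 7, 15, 31, 63, … — each is one less than a power of 2. Indeed N(n) + 1 = 2(N(n-1) + 1) with N(1) + 1 = 2, so N(n) + 1 = 2ⁿ and N(n) = 2ⁿ - 1.
Hence N(20) = 2^20 - 1 = 1048576 - 1 = 1048575.

N(n) = 2N(n-1) + 1, N(1) = 1; N(20) = 1048575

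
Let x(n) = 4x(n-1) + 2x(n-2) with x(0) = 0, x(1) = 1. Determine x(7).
Computing the sequence terms:
0, 1, 4, 18, 80, 356, 1584, 7048

7048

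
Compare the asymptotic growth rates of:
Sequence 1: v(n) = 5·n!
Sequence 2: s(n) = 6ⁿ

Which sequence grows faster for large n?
Comparing growth rates:
Growth-rate hierarchy: log n ≺ any polynomial ≺ any exponential cⁿ (c>1) ≺ n! ≺ nⁿ.
factorial dominates exponential base 6 asymptotically.

v(n) grows faster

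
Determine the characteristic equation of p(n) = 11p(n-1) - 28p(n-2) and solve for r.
Substitute p(n) = rⁿ and divide through by rⁿ⁻²: r² - 11r + 28 = 0
Factor: (r - 7)(r - 4) = 0, so r = 7, 4.
General solution: p(n) = A·7ⁿ + B·4ⁿ

Characteristic: r² - 11r + 28 = 0, Roots: r = 7, 4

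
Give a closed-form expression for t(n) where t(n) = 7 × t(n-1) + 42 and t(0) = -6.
Recurrence: t(n) = 7 × t(n-1) + 42, initial: t(0) = -6.
Try t(n) = A·7ⁿ + C. Substituting: A·7ⁿ + C = 7(A·7ⁿ⁻¹ + C) + 42 = A·7ⁿ + 7C + 42, so C = 7C + 42, giving C = -7. Then t(0) = A - 7 = -6 gives A = 1.

t(n) = 7ⁿ - 7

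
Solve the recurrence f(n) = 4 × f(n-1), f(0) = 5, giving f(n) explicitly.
Recurrence: f(n) = 4 × f(n-1), initial: f(0) = 5.
Each term is 4 times the previous, so this is geometric with ratio 4. After n steps: f(n) = f(0)·4ⁿ = 5·4ⁿ.

f(n) = 5·4ⁿ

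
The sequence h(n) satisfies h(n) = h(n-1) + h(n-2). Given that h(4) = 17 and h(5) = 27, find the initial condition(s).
Work backwards using h(k) = h(k+2) - h(k+1):
h(3) = h(5) - h(4) = 27 - 17 = 10
h(2) = h(4) - h(3) = 17 - 10 = 7
h(1) = h(3) - h(2) = 10 - 7 = 3
h(0) = h(2) - h(1) = 7 - 3 = 4

h(0) = 4, h(1) = 3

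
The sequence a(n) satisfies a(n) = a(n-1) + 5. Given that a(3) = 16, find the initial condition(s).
a(3) = a(0) + 3·5, so a(0) = 16 - 15 = 1.

a(0) = 1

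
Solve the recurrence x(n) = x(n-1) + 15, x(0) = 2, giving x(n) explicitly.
Recurrence: x(n) = x(n-1) + 15, initial: x(0) = 2.
Each step adds 15, so x(n) = x(0) + 15n = 15n + 2.

x(n) = 15n + 2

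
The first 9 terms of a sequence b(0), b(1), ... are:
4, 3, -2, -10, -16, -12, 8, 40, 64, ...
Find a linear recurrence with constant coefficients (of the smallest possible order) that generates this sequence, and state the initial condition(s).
Look for the lowest-order linear relation among consecutive terms.
Observation: b(n) - 2·b(n-1) - (-2)·b(n-2) = 0 holds for the shown terms, and no order-1 relation b(n) = α·b(n-1) + β fits.
Check at n=3: 2·-2 + (-2)·3 = -10. ✓

b(n) = 2b(n-1) - 2b(n-2), b(0) = 4, b(1) = 3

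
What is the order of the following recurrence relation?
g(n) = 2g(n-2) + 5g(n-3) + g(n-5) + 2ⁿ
The order is the largest lag k for which g(n-k) appears. Here the deepest term is g(n-5) (the 2ⁿ term is non-homogeneous and does not affect the order), so the order is 5.

Order 5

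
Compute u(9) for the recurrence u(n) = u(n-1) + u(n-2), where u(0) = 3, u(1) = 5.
Computing the sequence terms:
3, 5, 8, 13, 21, 34, 55, 89, 144, 233

233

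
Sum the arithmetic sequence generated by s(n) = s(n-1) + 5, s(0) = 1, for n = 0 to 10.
Computing the sequence terms: 1, 6, 11, 16, 21, 26, 31, 36, 41, 46, 51
Adding these values together:

286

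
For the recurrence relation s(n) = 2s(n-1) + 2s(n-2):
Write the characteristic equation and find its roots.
Substitute s(n) = rⁿ and divide through by rⁿ⁻²: r² - 2r - 2 = 0
Discriminant: 2² + 4·2 = 12, not a perfect square, so by the quadratic formula r = (2 ± √12)/2.
General solution: s(n) = A·r₁ⁿ + B·r₂ⁿ where r₁,r₂ = (2 ± √12)/2

Characteristic: r² - 2r - 2 = 0, Roots: r = (2 ± √12)/2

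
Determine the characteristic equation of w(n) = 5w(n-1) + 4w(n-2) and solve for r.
Substitute w(n) = rⁿ and divide through by rⁿ⁻²: r² - 5r - 4 = 0
Discriminant: 5² + 4·4 = 41, not a perfect square, so by the quadratic formula r = (5 ± √41)/2.
General solution: w(n) = A·r₁ⁿ + B·r₂ⁿ where r₁,r₂ = (5 ± √41)/2

Characteristic: r² - 5r - 4 = 0, Roots: r = (5 ± √41)/2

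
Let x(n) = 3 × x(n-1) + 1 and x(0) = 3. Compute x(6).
Computing step by step:
x(0) = 3
x(1) = 3 × 3 + 1 = 10
x(2) = 3 × 10 + 1 = 31
x(3) = 3 × 31 + 1 = 94
x(4) = 3 × 94 + 1 = 283
x(5) = 3 × 283 + 1 = 850
x(6) = 3 × 850 + 1 = 2551

2551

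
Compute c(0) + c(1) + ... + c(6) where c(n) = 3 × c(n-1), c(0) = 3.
Computing the sequence terms: 3, 9, 27, 81, 243, 729, 2187
Adding these values together:

3279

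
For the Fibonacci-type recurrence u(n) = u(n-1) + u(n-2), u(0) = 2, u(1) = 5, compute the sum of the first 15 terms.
Computing the sequence terms: 2, 5, 7, 12, 19, 31, 50, 81, 131, 212, 343, 555, 898, 1453, 2351
Adding these values together:

6150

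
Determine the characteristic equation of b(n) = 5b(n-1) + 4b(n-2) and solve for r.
Substitute b(n) = rⁿ and divide through by rⁿ⁻²: r² - 5r - 4 = 0
Discriminant: 5² + 4·4 = 41, not a perfect square, so by the quadratic formula r = (5 ± √41)/2.
General solution: b(n) = A·r₁ⁿ + B·r₂ⁿ where r₁,r₂ = (5 ± √41)/2

Characteristic: r² - 5r - 4 = 0, Roots: r = (5 ± √41)/2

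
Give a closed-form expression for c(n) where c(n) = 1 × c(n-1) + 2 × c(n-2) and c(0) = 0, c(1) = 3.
Recurrence: c(n) = 1 × c(n-1) + 2 × c(n-2), initial: c(0) = 0, c(1) = 3.
Characteristic equation: r² - 1r - 2 = 0, which factors as (r - 2)(r + 1) = 0, so r = 2, -1. General solution c(n) = A·2ⁿ + B·(-1)ⁿ. From c(0) = 0: A + B = 0. From c(1) = 3: 2A - 1B = 3. Solving gives A = 1, B = -1.

c(n) = 2ⁿ - (-1)ⁿ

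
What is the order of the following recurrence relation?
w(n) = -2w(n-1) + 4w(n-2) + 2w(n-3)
The order is the largest lag k for which w(n-k) appears. Here the deepest term is w(n-3), so the order is 3.

Order 3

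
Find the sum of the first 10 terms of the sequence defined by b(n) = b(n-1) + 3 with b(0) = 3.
Computing the sequence terms: 3, 6, 9, 12, 15, 18, 21, 24, 27, 30
Adding these values together:

165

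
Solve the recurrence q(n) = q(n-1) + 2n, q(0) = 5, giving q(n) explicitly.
Recurrence: q(n) = q(n-1) + 2n, initial: q(0) = 5.
Telescoping: q(n) = q(0) + 2·Σᵢ₌₁ⁿ i = 5 + 2·n(n+1)/2.

q(n) = 2·n(n+1)/2 + 5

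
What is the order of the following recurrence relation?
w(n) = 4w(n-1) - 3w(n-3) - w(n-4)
The order is the largest lag k for which w(n-k) appears. Here the deepest term is w(n-4), so the order is 4.

Order 4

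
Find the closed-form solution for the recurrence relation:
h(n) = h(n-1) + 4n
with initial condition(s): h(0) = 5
Recurrence: h(n) = h(n-1) + 4n, initial: h(0) = 5.
Telescoping: h(n) = h(0) + 4·Σᵢ₌₁ⁿ i = 5 + 4·n(n+1)/2.

h(n) = 4·n(n+1)/2 + 5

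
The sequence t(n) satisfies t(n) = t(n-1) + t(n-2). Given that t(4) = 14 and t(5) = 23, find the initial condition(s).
Work backwards using t(k) = t(k+2) - t(k+1):
t(3) = t(5) - t(4) = 23 - 14 = 9
t(2) = t(4) - t(3) = 14 - 9 = 5
t(1) = t(3) - t(2) = 9 - 5 = 4
t(0) = t(2) - t(1) = 5 - 4 = 1

t(0) = 1, t(1) = 4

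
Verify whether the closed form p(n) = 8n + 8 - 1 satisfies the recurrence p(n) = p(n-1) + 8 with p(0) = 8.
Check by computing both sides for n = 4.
From the recurrence with p(0) = 8:
  p(0) = 8, p(1) = 16, p(2) = 24, p(3) = 32, p(4) = 40
  so the recurrence gives p(4) = 40.
From the proposed closed form p(n) = 8n + 8 - 1:
  p(4) = 39.
The recurrence gives 40 but the closed form gives 39, so the closed form does not satisfy the recurrence.

No, the closed form is incorrect.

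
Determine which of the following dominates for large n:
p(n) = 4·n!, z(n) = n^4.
Comparing growth rates:
Growth-rate hierarchy: log n ≺ any polynomial ≺ any exponential cⁿ (c>1) ≺ n! ≺ nⁿ.
factorial dominates polynomial degree 4 asymptotically.

p(n) grows faster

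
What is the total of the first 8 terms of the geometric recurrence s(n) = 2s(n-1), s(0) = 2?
Computing the sequence terms: 2, 4, 8, 16, 32, 64, 128, 256
Adding these values together:

510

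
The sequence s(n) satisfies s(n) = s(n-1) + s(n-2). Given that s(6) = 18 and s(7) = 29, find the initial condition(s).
Work backwards using s(k) = s(k+2) - s(k+1):
s(5) = s(7) - s(6) = 29 - 18 = 11
s(4) = s(6) - s(5) = 18 - 11 = 7
s(3) = s(5) - s(4) = 11 - 7 = 4
s(2) = s(4) - s(3) = 7 - 4 = 3
s(1) = s(3) - s(2) = 4 - 3 = 1
s(0) = s(2) - s(1) = 3 - 1 = 2

s(0) = 2, s(1) = 1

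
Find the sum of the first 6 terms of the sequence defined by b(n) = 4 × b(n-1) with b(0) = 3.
Computing the sequence terms: 3, 12, 48, 192, 768, 3072
Adding these values together:

4095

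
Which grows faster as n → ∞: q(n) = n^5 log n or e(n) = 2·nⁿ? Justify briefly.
Comparing growth rates:
Growth-rate hierarchy: log n ≺ any polynomial ≺ any exponential cⁿ (c>1) ≺ n! ≺ nⁿ.
super-exponential nⁿ dominates polynomial degree 5 (with log factor) asymptotically.

e(n) grows faster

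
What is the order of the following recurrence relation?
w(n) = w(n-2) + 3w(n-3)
The order is the largest lag k for which w(n-k) appears. Here the deepest term is w(n-3), so the order is 3.

Order 3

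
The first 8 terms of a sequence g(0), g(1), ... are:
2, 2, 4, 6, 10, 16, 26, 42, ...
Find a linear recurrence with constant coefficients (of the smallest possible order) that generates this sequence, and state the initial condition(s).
Look for the lowest-order linear relation among consecutive terms.
Observation: g(n) - 1·g(n-1) - (1)·g(n-2) = 0 holds for the shown terms, and no order-1 relation g(n) = α·g(n-1) + β fits.
Check at n=3: 1·4 + (1)·2 = 6. ✓

g(n) = g(n-1) + g(n-2), g(0) = 2, g(1) = 2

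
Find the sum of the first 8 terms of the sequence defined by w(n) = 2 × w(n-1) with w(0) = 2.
Computing the sequence terms: 2, 4, 8, 16, 32, 64, 128, 256
Adding these values together:

510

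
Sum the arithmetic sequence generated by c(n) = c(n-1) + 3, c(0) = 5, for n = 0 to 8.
Computing the sequence terms: 5, 8, 11, 14, 17, 20, 23, 26, 29
Adding these values together:

153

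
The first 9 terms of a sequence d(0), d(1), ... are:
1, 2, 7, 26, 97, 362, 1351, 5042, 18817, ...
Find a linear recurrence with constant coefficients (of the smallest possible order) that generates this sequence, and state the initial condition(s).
Look for the lowest-order linear relation among consecutive terms.
Observation: d(n) - 4·d(n-1) - (-1)·d(n-2) = 0 holds for the shown terms, and no order-1 relation d(n) = α·d(n-1) + β fits.
Check at n=3: 4·7 + (-1)·2 = 26. ✓

d(n) = 4d(n-1) - d(n-2), d(0) = 1, d(1) = 2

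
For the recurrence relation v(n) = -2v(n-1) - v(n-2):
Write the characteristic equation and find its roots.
Substitute v(n) = rⁿ and divide through by rⁿ⁻²: r² + 2r + 1 = 0
Factor: (r + 1)² = 0, so r = -1 (double root).
General solution: v(n) = (A + Bn)·(-1)ⁿ

Characteristic: r² + 2r + 1 = 0, Roots: r = -1 (double root)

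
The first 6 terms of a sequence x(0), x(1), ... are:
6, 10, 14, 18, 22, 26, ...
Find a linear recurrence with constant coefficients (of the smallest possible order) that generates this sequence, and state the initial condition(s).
Look for the lowest-order linear relation among consecutive terms.
Observation: consecutive differences are constant (= 4).
Check at n=2: 1·10 + 4 = 14. ✓

x(n) = x(n-1) + 4, x(0) = 6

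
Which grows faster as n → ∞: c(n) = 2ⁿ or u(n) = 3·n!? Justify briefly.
Comparing growth rates:
Growth-rate hierarchy: log n ≺ any polynomial ≺ any exponential cⁿ (c>1) ≺ n! ≺ nⁿ.
factorial dominates exponential base 2 asymptotically.

u(n) grows faster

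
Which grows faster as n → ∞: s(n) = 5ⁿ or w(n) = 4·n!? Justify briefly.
Comparing growth rates:
Growth-rate hierarchy: log n ≺ any polynomial ≺ any exponential cⁿ (c>1) ≺ n! ≺ nⁿ.
factorial dominates exponential base 5 asymptotically.

w(n) grows faster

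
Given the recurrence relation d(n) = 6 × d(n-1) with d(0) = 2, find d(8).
Computing step by step:
d(0) = 2
d(1) = 6 × 2 = 12
d(2) = 6 × 12 = 72
d(3) = 6 × 72 = 432
d(4) = 6 × 432 = 2592
d(5) = 6 × 2592 = 15552
d(6) = 6 × 15552 = 93312
d(7) = 6 × 93312 = 559872
d(8) = 6 × 559872 = 3359232

3359232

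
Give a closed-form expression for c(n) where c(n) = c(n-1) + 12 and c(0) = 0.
Recurrence: c(n) = c(n-1) + 12, initial: c(0) = 0.
Each step adds 12, so c(n) = c(0) + 12n = 12n.

c(n) = 12n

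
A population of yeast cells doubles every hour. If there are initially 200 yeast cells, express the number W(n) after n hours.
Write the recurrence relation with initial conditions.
Each hour multiplies the count by 2, so the count after n hours depends only on the count after n-1 hours: W(n) = 2 × W(n-1). The starting count gives W(0) = 200.
Unrolling n times gives the closed form W(n) = 200 × 2ⁿ.

W(n) = 2 × W(n-1), W(0) = 200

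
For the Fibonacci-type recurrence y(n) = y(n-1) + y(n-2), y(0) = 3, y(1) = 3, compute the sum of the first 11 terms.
Computing the sequence terms: 3, 3, 6, 9, 15, 24, 39, 63, 102, 165, 267
Adding these values together:

696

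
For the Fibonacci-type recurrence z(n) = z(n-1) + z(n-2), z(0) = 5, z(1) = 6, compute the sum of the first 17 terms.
Computing the sequence terms: 5, 6, 11, 17, 28, 45, 73, 118, 191, 309, 500, 809, 1309, 2118, 3427, 5545, 8972
Adding these values together:

23483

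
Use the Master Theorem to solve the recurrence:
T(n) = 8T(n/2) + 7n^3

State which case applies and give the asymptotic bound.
Master Theorem template: T(n) = a·T(n/b) + f(n).
Here: a=8, b=2, f(n)=7n^3
Compute log_b(a) = log_2(8) = 3.
f(n) = 7n^3 = Θ(n^3). Case 2: T(n) = Θ(n^3 log n).

Case 2: T(n) = Θ(n^3 log n)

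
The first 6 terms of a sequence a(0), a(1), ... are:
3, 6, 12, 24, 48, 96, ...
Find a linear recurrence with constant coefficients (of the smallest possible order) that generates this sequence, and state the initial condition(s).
Look for the lowest-order linear relation among consecutive terms.
Observation: each term is 2× the previous.
Check at n=2: 2·6 = 12. ✓

a(n) = 2 × a(n-1), a(0) = 3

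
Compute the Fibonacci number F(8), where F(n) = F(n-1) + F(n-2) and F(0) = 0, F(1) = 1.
Computing the sequence terms:
0, 1, 1, 2, 3, 5, 8, 13, 21

21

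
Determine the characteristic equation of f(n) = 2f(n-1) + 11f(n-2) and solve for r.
Substitute f(n) = rⁿ and divide through by rⁿ⁻²: r² - 2r - 11 = 0
Discriminant: 2² + 4·11 = 48, not a perfect square, so by the quadratic formula r = (2 ± √48)/2.
General solution: f(n) = A·r₁ⁿ + B·r₂ⁿ where r₁,r₂ = (2 ± √48)/2

Characteristic: r² - 2r - 11 = 0, Roots: r = (2 ± √48)/2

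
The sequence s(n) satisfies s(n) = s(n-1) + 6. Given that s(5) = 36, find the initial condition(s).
s(5) = s(0) + 5·6, so s(0) = 36 - 30 = 6.

s(0) = 6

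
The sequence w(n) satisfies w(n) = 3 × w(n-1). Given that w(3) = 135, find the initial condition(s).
In general w(n) = 3ⁿ · w(0). At n = 3: w(0) = w(3) / 3^3 = 135 / 27 = 5.

w(0) = 5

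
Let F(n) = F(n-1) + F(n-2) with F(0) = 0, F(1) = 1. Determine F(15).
Computing the sequence terms:
0, 1, 1, 2, 3, 5, 8, 13, 21, 34, 55, 89, 144, 233, 377, 610

610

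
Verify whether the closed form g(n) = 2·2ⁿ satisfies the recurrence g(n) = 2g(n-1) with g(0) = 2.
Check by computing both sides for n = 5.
From the recurrence with g(0) = 2:
  g(0) = 2, g(1) = 4, g(2) = 8, g(3) = 16, g(4) = 32, g(5) = 64
  so the recurrence gives g(5) = 64.
From the proposed closed form g(n) = 2·2ⁿ:
  g(5) = 64.
Both sides give 64 at n = 5, and the initial condition(s) match, so the closed form is consistent.

Yes, the closed form is correct.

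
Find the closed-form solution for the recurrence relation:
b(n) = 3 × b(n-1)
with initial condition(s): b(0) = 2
Recurrence: b(n) = 3 × b(n-1), initial: b(0) = 2.
Each term is 3 times the previous, so this is geometric with ratio 3. After n steps: b(n) = b(0)·3ⁿ = 2·3ⁿ.

b(n) = 2·3ⁿ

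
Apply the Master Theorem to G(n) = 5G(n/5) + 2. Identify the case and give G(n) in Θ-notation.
Master Theorem template: G(n) = a·G(n/b) + f(n).
Here: a=5, b=5, f(n)=2
Compute log_b(a) = log_5(5) = 1.
f(n) = 2 = O(n^(1-ε)) with ε = 1. Case 1: G(n) = Θ(n^log_b(a)) = Θ(n).

Case 1: G(n) = Θ(n)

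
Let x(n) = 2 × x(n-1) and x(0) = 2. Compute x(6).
Computing step by step:
x(0) = 2
x(1) = 2 × 2 = 4
x(2) = 2 × 4 = 8
x(3) = 2 × 8 = 16
x(4) = 2 × 16 = 32
x(5) = 2 × 32 = 64
x(6) = 2 × 64 = 128

128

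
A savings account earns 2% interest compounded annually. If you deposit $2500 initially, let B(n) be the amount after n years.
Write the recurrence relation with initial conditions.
Each year the balance grows by 2%, i.e. is multiplied by 1 + 2/100 = 1.02, so B(n) = 1.02 × B(n-1). The initial deposit gives B(0) = 2500.
Unrolling gives the closed form B(n) = 2500 × (1.02)ⁿ.

B(n) = 1.02 × B(n-1), B(0) = 2500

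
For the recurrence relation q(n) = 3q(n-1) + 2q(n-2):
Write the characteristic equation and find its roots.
Substitute q(n) = rⁿ and divide through by rⁿ⁻²: r² - 3r - 2 = 0
Discriminant: 3² + 4·2 = 17, not a perfect square, so by the quadratic formula r = (3 ± √17)/2.
General solution: q(n) = A·r₁ⁿ + B·r₂ⁿ where r₁,r₂ = (3 ± √17)/2

Characteristic: r² - 3r - 2 = 0, Roots: r = (3 ± √17)/2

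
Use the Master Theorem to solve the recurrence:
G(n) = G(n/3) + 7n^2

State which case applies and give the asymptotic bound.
Master Theorem template: G(n) = a·G(n/b) + f(n).
Here: a=1, b=3, f(n)=7n^2
Compute log_b(a) = log_3(1) = 0.
f(n) = 7n^2 = Ω(n^(0+ε)) with ε = 2, and the regularity condition holds (a·f(n/b) = (a/b^2)·f(n) with a/b^2 = 3^-2 < 1). Case 3: G(n) = Θ(f(n)) = Θ(n^2).

Case 3: G(n) = Θ(n^2)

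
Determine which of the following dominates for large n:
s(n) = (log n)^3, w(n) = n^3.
Comparing growth rates:
Growth-rate hierarchy: log n ≺ any polynomial ≺ any exponential cⁿ (c>1) ≺ n! ≺ nⁿ.
polynomial degree 3 dominates polylogarithmic (log n)^3 asymptotically.

w(n) grows faster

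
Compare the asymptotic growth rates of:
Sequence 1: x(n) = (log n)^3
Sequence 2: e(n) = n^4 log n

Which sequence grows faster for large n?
Comparing growth rates:
Growth-rate hierarchy: log n ≺ any polynomial ≺ any exponential cⁿ (c>1) ≺ n! ≺ nⁿ.
polynomial degree 4 (with log factor) dominates polylogarithmic (log n)^3 asymptotically.

e(n) grows faster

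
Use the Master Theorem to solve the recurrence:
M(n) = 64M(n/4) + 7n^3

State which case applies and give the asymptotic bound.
Master Theorem template: M(n) = a·M(n/b) + f(n).
Here: a=64, b=4, f(n)=7n^3
Compute log_b(a) = log_4(64) = 3.
f(n) = 7n^3 = Θ(n^3). Case 2: M(n) = Θ(n^3 log n).

Case 2: M(n) = Θ(n^3 log n)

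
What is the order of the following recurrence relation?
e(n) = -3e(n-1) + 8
The order is the largest lag k for which e(n-k) appears. Here the deepest term is e(n-1) (the 8 term is non-homogeneous and does not affect the order), so the order is 1.

Order 1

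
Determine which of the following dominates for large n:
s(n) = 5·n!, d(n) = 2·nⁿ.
Comparing growth rates:
Growth-rate hierarchy: log n ≺ any polynomial ≺ any exponential cⁿ (c>1) ≺ n! ≺ nⁿ.
super-exponential nⁿ dominates factorial asymptotically.

d(n) grows faster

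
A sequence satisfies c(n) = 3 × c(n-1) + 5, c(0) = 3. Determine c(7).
Computing step by step:
c(0) = 3
c(1) = 3 × 3 + 5 = 14
c(2) = 3 × 14 + 5 = 47
c(3) = 3 × 47 + 5 = 146
c(4) = 3 × 146 + 5 = 443
c(5) = 3 × 443 + 5 = 1334
c(6) = 3 × 1334 + 5 = 4007
c(7) = 3 × 4007 + 5 = 12026

12026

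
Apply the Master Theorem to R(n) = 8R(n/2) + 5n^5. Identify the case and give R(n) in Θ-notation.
Master Theorem template: R(n) = a·R(n/b) + f(n).
Here: a=8, b=2, f(n)=5n^5
Compute log_b(a) = log_2(8) = 3.
f(n) = 5n^5 = Ω(n^(3+ε)) with ε = 2, and the regularity condition holds (a·f(n/b) = (a/b^5)·f(n) with a/b^5 = 2^-2 < 1). Case 3: R(n) = Θ(f(n)) = Θ(n^5).

Case 3: R(n) = Θ(n^5)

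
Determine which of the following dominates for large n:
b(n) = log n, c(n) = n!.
Comparing growth rates:
Growth-rate hierarchy: log n ≺ any polynomial ≺ any exponential cⁿ (c>1) ≺ n! ≺ nⁿ.
factorial dominates logarithmic asymptotically.

c(n) grows faster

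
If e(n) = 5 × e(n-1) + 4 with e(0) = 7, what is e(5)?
Computing step by step:
e(0) = 7
e(1) = 5 × 7 + 4 = 39
e(2) = 5 × 39 + 4 = 199
e(3) = 5 × 199 + 4 = 999
e(4) = 5 × 999 + 4 = 4999
e(5) = 5 × 4999 + 4 = 24999

24999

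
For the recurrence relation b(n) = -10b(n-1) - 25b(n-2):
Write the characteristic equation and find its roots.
Substitute b(n) = rⁿ and divide through by rⁿ⁻²: r² + 10r + 25 = 0
Factor: (r + 5)² = 0, so r = -5 (double root).
General solution: b(n) = (A + Bn)·(-5)ⁿ

Characteristic: r² + 10r + 25 = 0, Roots: r = -5 (double root)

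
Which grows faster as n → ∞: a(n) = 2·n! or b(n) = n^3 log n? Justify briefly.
Comparing growth rates:
Growth-rate hierarchy: log n ≺ any polynomial ≺ any exponential cⁿ (c>1) ≺ n! ≺ nⁿ.
factorial dominates polynomial degree 3 (with log factor) asymptotically.

a(n) grows faster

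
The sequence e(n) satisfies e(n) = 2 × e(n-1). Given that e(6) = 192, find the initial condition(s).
In general e(n) = 2ⁿ · e(0). At n = 6: e(0) = e(6) / 2^6 = 192 / 64 = 3.

e(0) = 3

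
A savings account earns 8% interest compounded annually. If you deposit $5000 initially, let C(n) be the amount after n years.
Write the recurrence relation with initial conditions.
Each year the balance grows by 8%, i.e. is multiplied by 1 + 8/100 = 1.08, so C(n) = 1.08 × C(n-1). The initial deposit gives C(0) = 5000.
Unrolling gives the closed form C(n) = 5000 × (1.08)ⁿ.

C(n) = 1.08 × C(n-1), C(0) = 5000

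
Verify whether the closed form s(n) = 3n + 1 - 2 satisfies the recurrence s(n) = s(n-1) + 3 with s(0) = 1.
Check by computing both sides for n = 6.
From the recurrence with s(0) = 1:
  s(0) = 1, s(1) = 4, s(2) = 7, s(3) = 10, s(4) = 13, s(5) = 16, s(6) = 19
  so the recurrence gives s(6) = 19.
From the proposed closed form s(n) = 3n + 1 - 2:
  s(6) = 17.
The recurrence gives 19 but the closed form gives 17, so the closed form does not satisfy the recurrence.

No, the closed form is incorrect.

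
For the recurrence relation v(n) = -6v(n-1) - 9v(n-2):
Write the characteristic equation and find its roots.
Substitute v(n) = rⁿ and divide through by rⁿ⁻²: r² + 6r + 9 = 0
Factor: (r + 3)² = 0, so r = -3 (double root).
General solution: v(n) = (A + Bn)·(-3)ⁿ

Characteristic: r² + 6r + 9 = 0, Roots: r = -3 (double root)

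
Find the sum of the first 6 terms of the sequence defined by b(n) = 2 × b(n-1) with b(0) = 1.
Computing the sequence terms: 1, 2, 4, 8, 16, 32
Adding these values together:

63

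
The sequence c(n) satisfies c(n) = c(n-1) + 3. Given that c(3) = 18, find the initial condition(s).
c(3) = c(0) + 3·3, so c(0) = 18 - 9 = 9.

c(0) = 9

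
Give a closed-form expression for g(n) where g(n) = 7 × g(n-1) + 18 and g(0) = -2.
Recurrence: g(n) = 7 × g(n-1) + 18, initial: g(0) = -2.
Try g(n) = A·7ⁿ + C. Substituting: A·7ⁿ + C = 7(A·7ⁿ⁻¹ + C) + 18 = A·7ⁿ + 7C + 18, so C = 7C + 18, giving C = -3. Then g(0) = A - 3 = -2 gives A = 1.

g(n) = 7ⁿ - 3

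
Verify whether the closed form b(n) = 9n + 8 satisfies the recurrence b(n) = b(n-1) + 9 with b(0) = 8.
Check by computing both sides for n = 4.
From the recurrence with b(0) = 8:
  b(0) = 8, b(1) = 17, b(2) = 26, b(3) = 35, b(4) = 44
  so the recurrence gives b(4) = 44.
From the proposed closed form b(n) = 9n + 8:
  b(4) = 44.
Both sides give 44 at n = 4, and the initial condition(s) match, so the closed form is consistent.

Yes, the closed form is correct.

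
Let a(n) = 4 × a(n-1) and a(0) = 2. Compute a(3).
Computing step by step:
a(0) = 2
a(1) = 4 × 2 = 8
a(2) = 4 × 8 = 32
a(3) = 4 × 32 = 128

128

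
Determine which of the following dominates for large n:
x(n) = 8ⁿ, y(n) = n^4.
Comparing growth rates:
Growth-rate hierarchy: log n ≺ any polynomial ≺ any exponential cⁿ (c>1) ≺ n! ≺ nⁿ.
exponential base 8 dominates polynomial degree 4 asymptotically.

x(n) grows faster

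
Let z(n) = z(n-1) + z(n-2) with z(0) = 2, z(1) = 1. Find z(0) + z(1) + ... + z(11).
Computing the sequence terms: 2, 1, 3, 4, 7, 11, 18, 29, 47, 76, 123, 199
Adding these values together:

520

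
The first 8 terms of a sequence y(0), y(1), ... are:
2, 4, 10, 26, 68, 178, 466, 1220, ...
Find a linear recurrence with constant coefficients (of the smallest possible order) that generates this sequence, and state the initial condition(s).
Look for the lowest-order linear relation among consecutive terms.
Observation: y(n) - 3·y(n-1) - (-1)·y(n-2) = 0 holds for the shown terms, and no order-1 relation y(n) = α·y(n-1) + β fits.
Check at n=3: 3·10 + (-1)·4 = 26. ✓

y(n) = 3y(n-1) - y(n-2), y(0) = 2, y(1) = 4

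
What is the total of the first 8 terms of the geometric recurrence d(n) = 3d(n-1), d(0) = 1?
Computing the sequence terms: 1, 3, 9, 27, 81, 243, 729, 2187
Adding these values together:

3280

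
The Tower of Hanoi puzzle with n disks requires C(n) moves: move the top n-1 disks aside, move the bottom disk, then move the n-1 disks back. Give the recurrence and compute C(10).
Moving n disks = move the top n-1 disks aside (C(n-1) moves) + move the largest disk (1 move) + move the n-1 disks back on top (C(n-1) moves), so C(n) = 2C(n-1) + 1, with C(1) = 1 (a single disk takes one move).
First terms: 1, 3, 7, 15, 31, 63, … — each is one less than a power of 2. Indeed C(n) + 1 = 2(C(n-1) + 1) with C(1) + 1 = 2, so C(n) + 1 = 2ⁿ and C(n) = 2ⁿ - 1.
Hence C(10) = 2^10 - 1 = 1024 - 1 = 1023.

C(n) = 2C(n-1) + 1, C(1) = 1; C(10) = 1023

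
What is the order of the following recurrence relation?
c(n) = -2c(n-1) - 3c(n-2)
The order is the largest lag k for which c(n-k) appears. Here the deepest term is c(n-2), so the order is 2.

Order 2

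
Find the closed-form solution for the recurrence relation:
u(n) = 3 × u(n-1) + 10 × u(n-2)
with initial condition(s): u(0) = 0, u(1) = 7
Recurrence: u(n) = 3 × u(n-1) + 10 × u(n-2), initial: u(0) = 0, u(1) = 7.
Characteristic equation: r² - 3r - 10 = 0, which factors as (r - 5)(r + 2) = 0, so r = 5, -2. General solution u(n) = A·5ⁿ + B·(-2)ⁿ. From u(0) = 0: A + B = 0. From u(1) = 7: 5A - 2B = 7. Solving gives A = 1, B = -1.

u(n) = 5ⁿ - (-2)ⁿ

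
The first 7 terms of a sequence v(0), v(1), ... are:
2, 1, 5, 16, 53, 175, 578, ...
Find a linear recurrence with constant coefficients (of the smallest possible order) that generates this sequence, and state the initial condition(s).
Look for the lowest-order linear relation among consecutive terms.
Observation: v(n) - 3·v(n-1) - (1)·v(n-2) = 0 holds for the shown terms, and no order-1 relation v(n) = α·v(n-1) + β fits.
Check at n=3: 3·5 + (1)·1 = 16. ✓

v(n) = 3v(n-1) + v(n-2), v(0) = 2, v(1) = 1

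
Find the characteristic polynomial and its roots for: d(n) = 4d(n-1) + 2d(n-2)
Substitute d(n) = rⁿ and divide through by rⁿ⁻²: r² - 4r - 2 = 0
Discriminant: 4² + 4·2 = 24, not a perfect square, so by the quadratic formula r = (4 ± √24)/2.
General solution: d(n) = A·r₁ⁿ + B·r₂ⁿ where r₁,r₂ = (4 ± √24)/2

Characteristic: r² - 4r - 2 = 0, Roots: r = (4 ± √24)/2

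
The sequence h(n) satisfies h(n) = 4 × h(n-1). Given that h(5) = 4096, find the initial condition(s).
In general h(n) = 4ⁿ · h(0). At n = 5: h(0) = h(5) / 4^5 = 4096 / 1024 = 4.

h(0) = 4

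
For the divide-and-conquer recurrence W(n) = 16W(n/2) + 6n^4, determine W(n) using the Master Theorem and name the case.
Master Theorem template: W(n) = a·W(n/b) + f(n).
Here: a=16, b=2, f(n)=6n^4
Compute log_b(a) = log_2(16) = 4.
f(n) = 6n^4 = Θ(n^4). Case 2: W(n) = Θ(n^4 log n).

Case 2: W(n) = Θ(n^4 log n)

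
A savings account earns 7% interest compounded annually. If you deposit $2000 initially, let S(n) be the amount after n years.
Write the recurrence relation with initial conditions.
Each year the balance grows by 7%, i.e. is multiplied by 1 + 7/100 = 1.07, so S(n) = 1.07 × S(n-1). The initial deposit gives S(0) = 2000.
Unrolling gives the closed form S(n) = 2000 × (1.07)ⁿ.

S(n) = 1.07 × S(n-1), S(0) = 2000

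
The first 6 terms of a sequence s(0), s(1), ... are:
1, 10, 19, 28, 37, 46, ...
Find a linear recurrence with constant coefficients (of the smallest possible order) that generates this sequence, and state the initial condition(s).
Look for the lowest-order linear relation among consecutive terms.
Observation: consecutive differences are constant (= 9).
Check at n=2: 1·10 + 9 = 19. ✓

s(n) = s(n-1) + 9, s(0) = 1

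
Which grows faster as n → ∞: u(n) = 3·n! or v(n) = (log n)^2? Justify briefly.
Comparing growth rates:
Growth-rate hierarchy: log n ≺ any polynomial ≺ any exponential cⁿ (c>1) ≺ n! ≺ nⁿ.
factorial dominates polylogarithmic (log n)^2 asymptotically.

u(n) grows faster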